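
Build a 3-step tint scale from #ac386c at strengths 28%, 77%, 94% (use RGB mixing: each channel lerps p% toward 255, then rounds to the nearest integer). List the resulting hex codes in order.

#c37095, #ecd1dd, #faf3f6

#ac386c is rgb(172, 56, 108).
28%: (172 + 23.24 = 195.24→195, 56 + 55.72 = 111.72→112, 108 + 41.16 = 149.16→149) → #c37095
77%: (172 + 63.91 = 235.91→236, 56 + 153.23 = 209.23→209, 108 + 113.19 = 221.19→221) → #ecd1dd
94%: (172 + 78.02 = 250.02→250, 56 + 187.06 = 243.06→243, 108 + 138.18 = 246.18→246) → #faf3f6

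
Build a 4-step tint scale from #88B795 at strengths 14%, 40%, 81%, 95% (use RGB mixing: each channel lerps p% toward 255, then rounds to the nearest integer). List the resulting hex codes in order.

#88B795 is rgb(136, 183, 149).
14%: (136 + 16.66 = 152.66→153, 183 + 10.08 = 193.08→193, 149 + 14.84 = 163.84→164) → #99C1A4
40%: (136 + 47.6 = 183.6→184, 183 + 28.8 = 211.8→212, 149 + 42.4 = 191.4→191) → #B8D4BF
81%: (136 + 96.39 = 232.39→232, 183 + 58.32 = 241.32→241, 149 + 85.86 = 234.86→235) → #E8F1EB
95%: (136 + 113.05 = 249.05→249, 183 + 68.4 = 251.4→251, 149 + 100.7 = 249.7→250) → #F9FBFA

#99C1A4, #B8D4BF, #E8F1EB, #F9FBFA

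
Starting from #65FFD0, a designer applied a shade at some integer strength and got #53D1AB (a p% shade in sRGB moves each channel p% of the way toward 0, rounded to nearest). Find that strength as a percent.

18%

#65FFD0 is rgb(101, 255, 208); #53D1AB is rgb(83, 209, 171).
On the G channel (widest range): 209 ≈ 255 + (p/100)(0 − 255), so p ≈ 100×(209 − 255)/(0 − 255) = -4600/-255 = 18.04.
p = 18 reproduces all three channels after rounding.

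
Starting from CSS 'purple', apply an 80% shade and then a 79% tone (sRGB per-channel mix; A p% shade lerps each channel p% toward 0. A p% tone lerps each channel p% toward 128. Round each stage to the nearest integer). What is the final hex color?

#6b656b

CSS purple is rgb(128, 0, 128).
Lerp each channel 80% toward 0:
  R: 128 − 102.4 = 25.6 → 26
  G: 0 + 0.8×(0−0) = 0 + 0 = 0 → 0
  B: 128 − 102.4 = 25.6 → 26
After the shade: rgb(26, 0, 26) = #1a001a.
Lerp each channel 79% toward 128:
  R: 26 + 0.79×(128−26) = 26 + 80.58 = 106.58 → 107
  G: 0 + 101.12 = 101.12 → 101
  B: 26 + 0.79×(128−26) = 26 + 80.58 = 106.58 → 107
rgb(107, 101, 107) = #6b656b.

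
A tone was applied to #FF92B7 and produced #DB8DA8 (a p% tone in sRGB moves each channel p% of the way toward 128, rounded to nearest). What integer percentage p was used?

#FF92B7 is rgb(255, 146, 183); #DB8DA8 is rgb(219, 141, 168).
On the R channel (widest range): 219 ≈ 255 + (p/100)(128 − 255), so p ≈ 100×(219 − 255)/(128 − 255) = -3600/-127 = 28.35.
p = 28 reproduces all three channels after rounding.

28%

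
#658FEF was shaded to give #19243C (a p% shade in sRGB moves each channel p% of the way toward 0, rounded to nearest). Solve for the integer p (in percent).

75%

#658FEF is rgb(101, 143, 239); #19243C is rgb(25, 36, 60).
On the B channel (widest range): 60 ≈ 239 + (p/100)(0 − 239), so p ≈ 100×(60 − 239)/(0 − 239) = -17900/-239 = 74.90.
p = 75 reproduces all three channels after rounding.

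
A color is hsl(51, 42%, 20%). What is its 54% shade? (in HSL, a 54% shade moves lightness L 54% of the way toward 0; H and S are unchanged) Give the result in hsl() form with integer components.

hsl(51, 42%, 9%)

L moves 54% from 20 toward 0: 20 − 10.8 = 9.2 → 9.
H and S are unchanged.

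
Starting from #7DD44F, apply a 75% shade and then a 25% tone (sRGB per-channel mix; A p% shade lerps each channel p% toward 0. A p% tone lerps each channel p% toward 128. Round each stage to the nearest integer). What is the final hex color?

#7DD44F is rgb(125, 212, 79).
Per channel, c → c + 0.75(0 − c):
  R: 125 + 0.75×(0−125) = 125 − 93.75 = 31.25 → 31
  G: 212 + 0.75×(0−212) = 212 − 159 = 53 → 53
  B: 79 + 0.75×(0−79) = 79 − 59.25 = 19.75 → 20
After the shade: rgb(31, 53, 20) = #1F3514.
Lerp each channel 25% toward 128:
  R: 31 + 0.25×(128−31) = 31 + 24.25 = 55.25 → 55
  G: 53 + 18.75 = 71.75 → 72
  B: 20 + 0.25×(128−20) = 20 + 27 = 47 → 47
rgb(55, 72, 47) = #37482F.

#37482F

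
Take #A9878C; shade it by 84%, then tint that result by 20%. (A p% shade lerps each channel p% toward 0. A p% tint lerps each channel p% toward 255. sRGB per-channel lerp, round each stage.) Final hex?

#A9878C is rgb(169, 135, 140).
An 84% shade moves each channel 84% toward 0:
  R: 169 − 141.96 = 27.04 → 27
  G: 135 + 0.84×(0−135) = 135 − 113.4 = 21.6 → 22
  B: 140 − 117.6 = 22.4 → 22
After the shade: rgb(27, 22, 22) = #1B1616.
Lerp each channel 20% toward 255:
  R: 27 + 45.6 = 72.6 → 73
  G: 22 + 46.6 = 68.6 → 69
  B: 22 + 0.2×(255−22) = 22 + 46.6 = 68.6 → 69
rgb(73, 69, 69) = #494545.

#494545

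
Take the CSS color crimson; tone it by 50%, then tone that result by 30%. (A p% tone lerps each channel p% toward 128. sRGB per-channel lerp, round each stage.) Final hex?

#A05A68

CSS crimson is rgb(220, 20, 60).
A 50% tone moves each channel 50% toward 128:
  R: 220 + 0.5×(128−220) = 220 − 46 = 174 → 174
  G: 20 + 54 = 74 → 74
  B: 60 + 0.5×(128−60) = 60 + 34 = 94 → 94
After the tone: rgb(174, 74, 94) = #AE4A5E.
Lerp each channel 30% toward 128:
  R: 174 − 13.8 = 160.2 → 160
  G: 74 + 16.2 = 90.2 → 90
  B: 94 + 0.3×(128−94) = 94 + 10.2 = 104.2 → 104
rgb(160, 90, 104) = #A05A68.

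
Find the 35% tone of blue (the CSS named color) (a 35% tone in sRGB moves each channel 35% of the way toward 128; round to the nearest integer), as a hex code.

CSS blue is rgb(0, 0, 255).
A 35% tone moves each channel 35% toward 128:
  R: 0 + 44.8 = 44.8 → 45
  G: 0 + 0.35×(128−0) = 0 + 44.8 = 44.8 → 45
  B: 255 − 44.45 = 210.55 → 211
rgb(45, 45, 211) = #2d2dd3.

#2d2dd3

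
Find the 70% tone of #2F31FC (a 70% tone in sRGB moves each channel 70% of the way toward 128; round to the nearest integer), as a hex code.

#6868A5

#2F31FC is rgb(47, 49, 252).
Per channel, c → c + 0.7(128 − c):
  R: 47 + 56.7 = 103.7 → 104
  G: 49 + 0.7×(128−49) = 49 + 55.3 = 104.3 → 104
  B: 252 − 86.8 = 165.2 → 165
rgb(104, 104, 165) = #6868A5.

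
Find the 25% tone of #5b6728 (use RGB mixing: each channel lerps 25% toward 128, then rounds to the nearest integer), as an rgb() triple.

#5b6728 is rgb(91, 103, 40).
A 25% tone moves each channel 25% toward 128:
  R: 91 + 9.25 = 100.25 → 100
  G: 103 + 0.25×(128−103) = 103 + 6.25 = 109.25 → 109
  B: 40 + 0.25×(128−40) = 40 + 22 = 62 → 62

rgb(100, 109, 62)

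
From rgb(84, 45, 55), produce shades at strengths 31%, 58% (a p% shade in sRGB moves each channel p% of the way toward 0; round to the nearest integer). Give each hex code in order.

31%: (84 − 26.04 = 57.96→58, 45 − 13.95 = 31.05→31, 55 − 17.05 = 37.95→38) → #3a1f26
58%: (84 − 48.72 = 35.28→35, 45 − 26.1 = 18.9→19, 55 − 31.9 = 23.1→23) → #231317

#3a1f26, #231317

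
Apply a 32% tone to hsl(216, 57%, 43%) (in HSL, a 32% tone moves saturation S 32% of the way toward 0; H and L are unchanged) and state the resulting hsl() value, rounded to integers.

hsl(216, 39%, 43%)

S moves 32% from 57 toward 0: 57 − 18.24 = 38.76 → 39.
H and L are unchanged.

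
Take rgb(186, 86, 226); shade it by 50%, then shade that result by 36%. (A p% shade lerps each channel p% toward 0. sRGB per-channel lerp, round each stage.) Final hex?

#3c1c48

A 50% shade moves each channel 50% toward 0:
  R: 186 + 0.5×(0−186) = 186 − 93 = 93 → 93
  G: 86 − 43 = 43 → 43
  B: 226 − 113 = 113 → 113
After the shade: rgb(93, 43, 113) = #5d2b71.
Per channel, c → c + 0.36(0 − c):
  R: 93 + 0.36×(0−93) = 93 − 33.48 = 59.52 → 60
  G: 43 − 15.48 = 27.52 → 28
  B: 113 − 40.68 = 72.32 → 72
rgb(60, 28, 72) = #3c1c48.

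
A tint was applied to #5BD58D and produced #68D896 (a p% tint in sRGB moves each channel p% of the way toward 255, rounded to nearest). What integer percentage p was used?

#5BD58D is rgb(91, 213, 141); #68D896 is rgb(104, 216, 150).
On the R channel (widest range): 104 ≈ 91 + (p/100)(255 − 91), so p ≈ 100×(104 − 91)/(255 − 91) = 1300/164 = 7.93.
p = 8 reproduces all three channels after rounding.

8%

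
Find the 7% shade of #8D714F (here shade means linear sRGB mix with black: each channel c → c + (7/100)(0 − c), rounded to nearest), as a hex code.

#836949

#8D714F is rgb(141, 113, 79).
A 7% shade moves each channel 7% toward 0:
  R: 141 + 0.07×(0−141) = 141 − 9.87 = 131.13 → 131
  G: 113 + 0.07×(0−113) = 113 − 7.91 = 105.09 → 105
  B: 79 − 5.53 = 73.47 → 73
rgb(131, 105, 73) = #836949.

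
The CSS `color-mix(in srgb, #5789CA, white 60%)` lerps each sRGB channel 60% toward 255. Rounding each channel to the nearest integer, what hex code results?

#BCD0EA

#5789CA is rgb(87, 137, 202).
Lerp each channel 60% toward 255:
  R: 87 + 0.6×(255−87) = 87 + 100.8 = 187.8 → 188
  G: 137 + 0.6×(255−137) = 137 + 70.8 = 207.8 → 208
  B: 202 + 0.6×(255−202) = 202 + 31.8 = 233.8 → 234
rgb(188, 208, 234) = #BCD0EA.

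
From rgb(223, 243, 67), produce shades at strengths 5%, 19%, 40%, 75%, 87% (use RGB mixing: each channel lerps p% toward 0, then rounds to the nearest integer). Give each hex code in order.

#D4E740, #B5C536, #869228, #383D11, #1D2009

5%: (223 − 11.15 = 211.85→212, 243 − 12.15 = 230.85→231, 67 − 3.35 = 63.65→64) → #D4E740
19%: (223 − 42.37 = 180.63→181, 243 − 46.17 = 196.83→197, 67 − 12.73 = 54.27→54) → #B5C536
40%: (223 − 89.2 = 133.8→134, 243 − 97.2 = 145.8→146, 67 − 26.8 = 40.2→40) → #869228
75%: (223 − 167.25 = 55.75→56, 243 − 182.25 = 60.75→61, 67 − 50.25 = 16.75→17) → #383D11
87%: (223 − 194.01 = 28.99→29, 243 − 211.41 = 31.59→32, 67 − 58.29 = 8.71→9) → #1D2009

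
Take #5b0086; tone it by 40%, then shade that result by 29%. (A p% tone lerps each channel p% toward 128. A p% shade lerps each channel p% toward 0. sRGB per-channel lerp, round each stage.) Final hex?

#5b0086 is rgb(91, 0, 134).
Per channel, c → c + 0.4(128 − c):
  R: 91 + 0.4×(128−91) = 91 + 14.8 = 105.8 → 106
  G: 0 + 0.4×(128−0) = 0 + 51.2 = 51.2 → 51
  B: 134 − 2.4 = 131.6 → 132
After the tone: rgb(106, 51, 132) = #6a3384.
Lerp each channel 29% toward 0:
  R: 106 − 30.74 = 75.26 → 75
  G: 51 + 0.29×(0−51) = 51 − 14.79 = 36.21 → 36
  B: 132 − 38.28 = 93.72 → 94
rgb(75, 36, 94) = #4b245e.

#4b245e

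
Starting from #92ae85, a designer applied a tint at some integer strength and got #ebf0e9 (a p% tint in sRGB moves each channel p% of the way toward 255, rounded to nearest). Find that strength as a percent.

82%

#92ae85 is rgb(146, 174, 133); #ebf0e9 is rgb(235, 240, 233).
On the B channel (widest range): 233 ≈ 133 + (p/100)(255 − 133), so p ≈ 100×(233 − 133)/(255 − 133) = 10000/122 = 81.97.
p = 82 reproduces all three channels after rounding.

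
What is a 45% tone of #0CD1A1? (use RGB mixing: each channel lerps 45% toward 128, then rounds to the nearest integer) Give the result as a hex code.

#0CD1A1 is rgb(12, 209, 161).
Per channel, c → c + 0.45(128 − c):
  R: 12 + 52.2 = 64.2 → 64
  G: 209 + 0.45×(128−209) = 209 − 36.45 = 172.55 → 173
  B: 161 + 0.45×(128−161) = 161 − 14.85 = 146.15 → 146
rgb(64, 173, 146) = #40AD92.

#40AD92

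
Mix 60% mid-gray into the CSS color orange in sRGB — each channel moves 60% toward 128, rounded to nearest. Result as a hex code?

#B38F4D

CSS orange is rgb(255, 165, 0).
Lerp each channel 60% toward 128:
  R: 255 + 0.6×(128−255) = 255 − 76.2 = 178.8 → 179
  G: 165 + 0.6×(128−165) = 165 − 22.2 = 142.8 → 143
  B: 0 + 0.6×(128−0) = 0 + 76.8 = 76.8 → 77
rgb(179, 143, 77) = #B38F4D.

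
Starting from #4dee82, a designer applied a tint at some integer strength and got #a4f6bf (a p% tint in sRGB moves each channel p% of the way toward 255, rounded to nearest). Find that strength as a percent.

#4dee82 is rgb(77, 238, 130); #a4f6bf is rgb(164, 246, 191).
On the R channel (widest range): 164 ≈ 77 + (p/100)(255 − 77), so p ≈ 100×(164 − 77)/(255 − 77) = 8700/178 = 48.88.
p = 49 reproduces all three channels after rounding.

49%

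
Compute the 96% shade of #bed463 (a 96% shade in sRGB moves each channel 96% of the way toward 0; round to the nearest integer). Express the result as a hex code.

#bed463 is rgb(190, 212, 99).
Per channel, c → c + 0.96(0 − c):
  R: 190 + 0.96×(0−190) = 190 − 182.4 = 7.6 → 8
  G: 212 + 0.96×(0−212) = 212 − 203.52 = 8.48 → 8
  B: 99 − 95.04 = 3.96 → 4
rgb(8, 8, 4) = #080804.

#080804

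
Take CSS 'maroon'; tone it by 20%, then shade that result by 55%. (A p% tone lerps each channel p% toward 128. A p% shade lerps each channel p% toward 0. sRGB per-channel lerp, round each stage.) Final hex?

#3A0C0C

CSS maroon is rgb(128, 0, 0).
A 20% tone moves each channel 20% toward 128:
  R: 128 + 0.2×(128−128) = 128 + 0 = 128 → 128
  G: 0 + 25.6 = 25.6 → 26
  B: 0 + 0.2×(128−0) = 0 + 25.6 = 25.6 → 26
After the tone: rgb(128, 26, 26) = #801A1A.
Lerp each channel 55% toward 0:
  R: 128 − 70.4 = 57.6 → 58
  G: 26 + 0.55×(0−26) = 26 − 14.3 = 11.7 → 12
  B: 26 − 14.3 = 11.7 → 12
rgb(58, 12, 12) = #3A0C0C.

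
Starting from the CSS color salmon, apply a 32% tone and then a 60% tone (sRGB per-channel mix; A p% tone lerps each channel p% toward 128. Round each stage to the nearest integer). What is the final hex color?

CSS salmon is rgb(250, 128, 114).
Per channel, c → c + 0.32(128 − c):
  R: 250 − 39.04 = 210.96 → 211
  G: 128 + 0 = 128 → 128
  B: 114 + 0.32×(128−114) = 114 + 4.48 = 118.48 → 118
After the tone: rgb(211, 128, 118) = #d38076.
Per channel, c → c + 0.6(128 − c):
  R: 211 + 0.6×(128−211) = 211 − 49.8 = 161.2 → 161
  G: 128 + 0.6×(128−128) = 128 + 0 = 128 → 128
  B: 118 + 6 = 124 → 124
rgb(161, 128, 124) = #a1807c.

#a1807c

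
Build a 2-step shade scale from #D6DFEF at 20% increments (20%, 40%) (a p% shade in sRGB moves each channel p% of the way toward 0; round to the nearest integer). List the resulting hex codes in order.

#ABB2BF, #80868F

#D6DFEF is rgb(214, 223, 239).
20%: (214 − 42.8 = 171.2→171, 223 − 44.6 = 178.4→178, 239 − 47.8 = 191.2→191) → #ABB2BF
40%: (214 − 85.6 = 128.4→128, 223 − 89.2 = 133.8→134, 239 − 95.6 = 143.4→143) → #80868F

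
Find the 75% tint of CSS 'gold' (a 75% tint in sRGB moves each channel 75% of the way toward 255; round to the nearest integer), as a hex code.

#FFF5BF

CSS gold is rgb(255, 215, 0).
Per channel, c → c + 0.75(255 − c):
  R: 255 + 0 = 255 → 255
  G: 215 + 0.75×(255−215) = 215 + 30 = 245 → 245
  B: 0 + 0.75×(255−0) = 0 + 191.25 = 191.25 → 191
rgb(255, 245, 191) = #FFF5BF.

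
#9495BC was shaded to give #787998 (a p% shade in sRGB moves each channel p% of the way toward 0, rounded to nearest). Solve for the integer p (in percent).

19%

#9495BC is rgb(148, 149, 188); #787998 is rgb(120, 121, 152).
On the B channel (widest range): 152 ≈ 188 + (p/100)(0 − 188), so p ≈ 100×(152 − 188)/(0 − 188) = -3600/-188 = 19.15.
p = 19 reproduces all three channels after rounding.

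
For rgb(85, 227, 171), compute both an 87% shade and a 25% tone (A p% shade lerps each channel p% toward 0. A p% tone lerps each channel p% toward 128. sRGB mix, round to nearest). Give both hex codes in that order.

#0b1e16, #60caa0

87% shade:
  R: 85 + 0.87×(0−85) = 85 − 73.95 = 11.05 → 11
  G: 227 + 0.87×(0−227) = 227 − 197.49 = 29.51 → 30
  B: 171 − 148.77 = 22.23 → 22
  → #0b1e16
25% tone:
  R: 85 + 0.25×(128−85) = 85 + 10.75 = 95.75 → 96
  G: 227 − 24.75 = 202.25 → 202
  B: 171 + 0.25×(128−171) = 171 − 10.75 = 160.25 → 160
  → #60caa0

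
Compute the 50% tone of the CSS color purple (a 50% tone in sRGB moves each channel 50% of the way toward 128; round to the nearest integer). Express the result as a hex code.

#804080

CSS purple is rgb(128, 0, 128).
A 50% tone moves each channel 50% toward 128:
  R: 128 + 0.5×(128−128) = 128 + 0 = 128 → 128
  G: 0 + 0.5×(128−0) = 0 + 64 = 64 → 64
  B: 128 + 0 = 128 → 128
rgb(128, 64, 128) = #804080.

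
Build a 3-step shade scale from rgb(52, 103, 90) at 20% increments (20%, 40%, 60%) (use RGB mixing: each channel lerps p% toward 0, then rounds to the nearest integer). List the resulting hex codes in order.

#2A5248, #1F3E36, #152924

20%: (52 − 10.4 = 41.6→42, 103 − 20.6 = 82.4→82, 90 − 18 = 72→72) → #2A5248
40%: (52 − 20.8 = 31.2→31, 103 − 41.2 = 61.8→62, 90 − 36 = 54→54) → #1F3E36
60%: (52 − 31.2 = 20.8→21, 103 − 61.8 = 41.2→41, 90 − 54 = 36→36) → #152924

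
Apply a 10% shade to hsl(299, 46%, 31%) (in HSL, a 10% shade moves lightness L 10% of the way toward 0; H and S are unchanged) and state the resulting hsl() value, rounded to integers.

L moves 10% from 31 toward 0: 31 − 3.1 = 27.9 → 28.
H and S are unchanged.

hsl(299, 46%, 28%)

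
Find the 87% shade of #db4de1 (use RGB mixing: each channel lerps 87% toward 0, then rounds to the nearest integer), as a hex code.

#db4de1 is rgb(219, 77, 225).
Per channel, c → c + 0.87(0 − c):
  R: 219 + 0.87×(0−219) = 219 − 190.53 = 28.47 → 28
  G: 77 + 0.87×(0−77) = 77 − 66.99 = 10.01 → 10
  B: 225 − 195.75 = 29.25 → 29
rgb(28, 10, 29) = #1c0a1d.

#1c0a1d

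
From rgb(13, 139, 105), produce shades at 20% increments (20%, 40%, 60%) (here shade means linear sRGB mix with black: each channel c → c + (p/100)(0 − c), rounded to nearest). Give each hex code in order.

#0A6F54, #08533F, #05382A

20%: (13 − 2.6 = 10.4→10, 139 − 27.8 = 111.2→111, 105 − 21 = 84→84) → #0A6F54
40%: (13 − 5.2 = 7.8→8, 139 − 55.6 = 83.4→83, 105 − 42 = 63→63) → #08533F
60%: (13 − 7.8 = 5.2→5, 139 − 83.4 = 55.6→56, 105 − 63 = 42→42) → #05382A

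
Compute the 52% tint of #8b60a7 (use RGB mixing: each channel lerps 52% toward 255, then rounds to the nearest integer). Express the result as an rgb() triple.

rgb(199, 179, 213)

#8b60a7 is rgb(139, 96, 167).
A 52% tint moves each channel 52% toward 255:
  R: 139 + 0.52×(255−139) = 139 + 60.32 = 199.32 → 199
  G: 96 + 82.68 = 178.68 → 179
  B: 167 + 0.52×(255−167) = 167 + 45.76 = 212.76 → 213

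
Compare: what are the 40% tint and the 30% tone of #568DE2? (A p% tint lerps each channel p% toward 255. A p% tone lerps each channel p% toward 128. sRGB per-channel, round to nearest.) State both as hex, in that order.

#568DE2 is rgb(86, 141, 226).
40% tint:
  R: 86 + 0.4×(255−86) = 86 + 67.6 = 153.6 → 154
  G: 141 + 45.6 = 186.6 → 187
  B: 226 + 0.4×(255−226) = 226 + 11.6 = 237.6 → 238
  → #9ABBEE
30% tone:
  R: 86 + 0.3×(128−86) = 86 + 12.6 = 98.6 → 99
  G: 141 + 0.3×(128−141) = 141 − 3.9 = 137.1 → 137
  B: 226 − 29.4 = 196.6 → 197
  → #6389C5

#9ABBEE, #6389C5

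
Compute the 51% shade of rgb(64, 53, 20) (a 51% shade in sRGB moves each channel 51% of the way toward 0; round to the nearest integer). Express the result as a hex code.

#1F1A0A

A 51% shade moves each channel 51% toward 0:
  R: 64 − 32.64 = 31.36 → 31
  G: 53 − 27.03 = 25.97 → 26
  B: 20 + 0.51×(0−20) = 20 − 10.2 = 9.8 → 10
rgb(31, 26, 10) = #1F1A0A.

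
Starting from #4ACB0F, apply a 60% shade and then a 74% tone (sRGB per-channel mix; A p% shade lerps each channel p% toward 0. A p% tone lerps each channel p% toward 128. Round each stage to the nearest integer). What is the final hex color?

#677460

#4ACB0F is rgb(74, 203, 15).
A 60% shade moves each channel 60% toward 0:
  R: 74 − 44.4 = 29.6 → 30
  G: 203 − 121.8 = 81.2 → 81
  B: 15 + 0.6×(0−15) = 15 − 9 = 6 → 6
After the shade: rgb(30, 81, 6) = #1E5106.
Per channel, c → c + 0.74(128 − c):
  R: 30 + 0.74×(128−30) = 30 + 72.52 = 102.52 → 103
  G: 81 + 0.74×(128−81) = 81 + 34.78 = 115.78 → 116
  B: 6 + 0.74×(128−6) = 6 + 90.28 = 96.28 → 96
rgb(103, 116, 96) = #677460.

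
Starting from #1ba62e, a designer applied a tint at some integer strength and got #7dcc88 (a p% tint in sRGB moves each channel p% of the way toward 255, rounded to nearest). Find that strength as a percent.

43%

#1ba62e is rgb(27, 166, 46); #7dcc88 is rgb(125, 204, 136).
On the R channel (widest range): 125 ≈ 27 + (p/100)(255 − 27), so p ≈ 100×(125 − 27)/(255 − 27) = 9800/228 = 42.98.
p = 43 reproduces all three channels after rounding.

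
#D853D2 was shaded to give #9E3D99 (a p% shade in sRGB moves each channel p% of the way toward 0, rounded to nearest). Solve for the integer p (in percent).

27%

#D853D2 is rgb(216, 83, 210); #9E3D99 is rgb(158, 61, 153).
On the R channel (widest range): 158 ≈ 216 + (p/100)(0 − 216), so p ≈ 100×(158 − 216)/(0 − 216) = -5800/-216 = 26.85.
p = 27 reproduces all three channels after rounding.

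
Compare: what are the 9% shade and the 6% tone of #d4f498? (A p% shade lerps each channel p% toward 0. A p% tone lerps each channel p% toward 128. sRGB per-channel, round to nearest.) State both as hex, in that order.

#c1de8a, #cfed97

#d4f498 is rgb(212, 244, 152).
9% shade:
  R: 212 − 19.08 = 192.92 → 193
  G: 244 + 0.09×(0−244) = 244 − 21.96 = 222.04 → 222
  B: 152 + 0.09×(0−152) = 152 − 13.68 = 138.32 → 138
  → #c1de8a
6% tone:
  R: 212 − 5.04 = 206.96 → 207
  G: 244 − 6.96 = 237.04 → 237
  B: 152 − 1.44 = 150.56 → 151
  → #cfed97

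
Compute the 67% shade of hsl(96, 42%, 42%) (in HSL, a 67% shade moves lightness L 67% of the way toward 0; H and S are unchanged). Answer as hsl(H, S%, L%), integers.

L moves 67% from 42 toward 0: 42 − 28.14 = 13.86 → 14.
H and S are unchanged.

hsl(96, 42%, 14%)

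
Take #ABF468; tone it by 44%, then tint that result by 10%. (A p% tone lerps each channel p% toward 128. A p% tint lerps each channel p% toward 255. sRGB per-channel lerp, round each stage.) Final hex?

#ABF468 is rgb(171, 244, 104).
A 44% tone moves each channel 44% toward 128:
  R: 171 − 18.92 = 152.08 → 152
  G: 244 − 51.04 = 192.96 → 193
  B: 104 + 0.44×(128−104) = 104 + 10.56 = 114.56 → 115
After the tone: rgb(152, 193, 115) = #98C173.
Lerp each channel 10% toward 255:
  R: 152 + 0.1×(255−152) = 152 + 10.3 = 162.3 → 162
  G: 193 + 0.1×(255−193) = 193 + 6.2 = 199.2 → 199
  B: 115 + 14 = 129 → 129
rgb(162, 199, 129) = #A2C781.

#A2C781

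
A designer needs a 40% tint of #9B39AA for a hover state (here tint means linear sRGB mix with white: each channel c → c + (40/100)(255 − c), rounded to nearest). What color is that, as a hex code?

#9B39AA is rgb(155, 57, 170).
Lerp each channel 40% toward 255:
  R: 155 + 0.4×(255−155) = 155 + 40 = 195 → 195
  G: 57 + 79.2 = 136.2 → 136
  B: 170 + 0.4×(255−170) = 170 + 34 = 204 → 204
rgb(195, 136, 204) = #C388CC.

#C388CC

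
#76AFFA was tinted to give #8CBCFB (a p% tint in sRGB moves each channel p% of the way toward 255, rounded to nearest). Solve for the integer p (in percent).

16%

#76AFFA is rgb(118, 175, 250); #8CBCFB is rgb(140, 188, 251).
On the R channel (widest range): 140 ≈ 118 + (p/100)(255 − 118), so p ≈ 100×(140 − 118)/(255 − 118) = 2200/137 = 16.06.
p = 16 reproduces all three channels after rounding.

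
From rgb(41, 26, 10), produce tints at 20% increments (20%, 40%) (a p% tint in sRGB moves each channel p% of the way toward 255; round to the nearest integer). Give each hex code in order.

20%: (41 + 42.8 = 83.8→84, 26 + 45.8 = 71.8→72, 10 + 49 = 59→59) → #54483B
40%: (41 + 85.6 = 126.6→127, 26 + 91.6 = 117.6→118, 10 + 98 = 108→108) → #7F766C

#54483B, #7F766C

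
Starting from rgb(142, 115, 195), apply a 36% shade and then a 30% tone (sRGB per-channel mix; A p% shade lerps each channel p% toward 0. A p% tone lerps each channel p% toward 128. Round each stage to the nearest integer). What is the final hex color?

#665A7E

Lerp each channel 36% toward 0:
  R: 142 + 0.36×(0−142) = 142 − 51.12 = 90.88 → 91
  G: 115 − 41.4 = 73.6 → 74
  B: 195 + 0.36×(0−195) = 195 − 70.2 = 124.8 → 125
After the shade: rgb(91, 74, 125) = #5B4A7D.
A 30% tone moves each channel 30% toward 128:
  R: 91 + 11.1 = 102.1 → 102
  G: 74 + 16.2 = 90.2 → 90
  B: 125 + 0.3×(128−125) = 125 + 0.9 = 125.9 → 126
rgb(102, 90, 126) = #665A7E.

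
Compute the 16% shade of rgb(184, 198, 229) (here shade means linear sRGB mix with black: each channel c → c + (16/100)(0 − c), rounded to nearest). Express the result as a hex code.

#9ba6c0

Per channel, c → c + 0.16(0 − c):
  R: 184 + 0.16×(0−184) = 184 − 29.44 = 154.56 → 155
  G: 198 + 0.16×(0−198) = 198 − 31.68 = 166.32 → 166
  B: 229 + 0.16×(0−229) = 229 − 36.64 = 192.36 → 192
rgb(155, 166, 192) = #9ba6c0.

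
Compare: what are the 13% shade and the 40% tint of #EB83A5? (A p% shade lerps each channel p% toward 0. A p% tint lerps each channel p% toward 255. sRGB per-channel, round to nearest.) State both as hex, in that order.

#CC7290, #F3B5C9

#EB83A5 is rgb(235, 131, 165).
13% shade:
  R: 235 − 30.55 = 204.45 → 204
  G: 131 + 0.13×(0−131) = 131 − 17.03 = 113.97 → 114
  B: 165 + 0.13×(0−165) = 165 − 21.45 = 143.55 → 144
  → #CC7290
40% tint:
  R: 235 + 8 = 243 → 243
  G: 131 + 49.6 = 180.6 → 181
  B: 165 + 0.4×(255−165) = 165 + 36 = 201 → 201
  → #F3B5C9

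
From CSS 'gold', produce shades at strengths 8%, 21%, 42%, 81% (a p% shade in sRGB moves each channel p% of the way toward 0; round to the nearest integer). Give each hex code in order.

#EBC600, #C9AA00, #947D00, #302900

CSS gold is rgb(255, 215, 0).
8%: (255 − 20.4 = 234.6→235, 215 − 17.2 = 197.8→198, 0→0) → #EBC600
21%: (255 − 53.55 = 201.45→201, 215 − 45.15 = 169.85→170, 0→0) → #C9AA00
42%: (255 − 107.1 = 147.9→148, 215 − 90.3 = 124.7→125, 0→0) → #947D00
81%: (255 − 206.55 = 48.45→48, 215 − 174.15 = 40.85→41, 0→0) → #302900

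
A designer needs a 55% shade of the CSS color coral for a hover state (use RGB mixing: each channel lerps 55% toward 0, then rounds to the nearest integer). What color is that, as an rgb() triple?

rgb(115, 57, 36)

CSS coral is rgb(255, 127, 80).
Per channel, c → c + 0.55(0 − c):
  R: 255 − 140.25 = 114.75 → 115
  G: 127 − 69.85 = 57.15 → 57
  B: 80 − 44 = 36 → 36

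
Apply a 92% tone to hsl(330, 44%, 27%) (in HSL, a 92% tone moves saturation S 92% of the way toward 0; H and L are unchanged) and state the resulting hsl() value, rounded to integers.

hsl(330, 4%, 27%)

S moves 92% from 44 toward 0: 44 − 40.48 = 3.52 → 4.
H and L are unchanged.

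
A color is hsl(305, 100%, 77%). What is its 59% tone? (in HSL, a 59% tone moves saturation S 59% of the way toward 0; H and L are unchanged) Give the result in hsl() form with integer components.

hsl(305, 41%, 77%)

S moves 59% from 100 toward 0: 100 − 59 = 41 → 41.
H and L are unchanged.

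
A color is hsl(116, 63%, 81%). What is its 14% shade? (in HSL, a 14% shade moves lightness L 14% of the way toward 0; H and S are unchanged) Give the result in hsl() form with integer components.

hsl(116, 63%, 70%)

L moves 14% from 81 toward 0: 81 − 11.34 = 69.66 → 70.
H and S are unchanged.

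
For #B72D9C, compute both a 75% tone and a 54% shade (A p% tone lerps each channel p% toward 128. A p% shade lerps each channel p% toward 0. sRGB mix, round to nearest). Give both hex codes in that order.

#8E6B87, #541548

#B72D9C is rgb(183, 45, 156).
75% tone:
  R: 183 + 0.75×(128−183) = 183 − 41.25 = 141.75 → 142
  G: 45 + 0.75×(128−45) = 45 + 62.25 = 107.25 → 107
  B: 156 − 21 = 135 → 135
  → #8E6B87
54% shade:
  R: 183 − 98.82 = 84.18 → 84
  G: 45 + 0.54×(0−45) = 45 − 24.3 = 20.7 → 21
  B: 156 + 0.54×(0−156) = 156 − 84.24 = 71.76 → 72
  → #541548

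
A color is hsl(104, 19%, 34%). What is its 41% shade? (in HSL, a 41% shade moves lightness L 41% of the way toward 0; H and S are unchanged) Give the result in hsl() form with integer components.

L moves 41% from 34 toward 0: 34 − 13.94 = 20.06 → 20.
H and S are unchanged.

hsl(104, 19%, 20%)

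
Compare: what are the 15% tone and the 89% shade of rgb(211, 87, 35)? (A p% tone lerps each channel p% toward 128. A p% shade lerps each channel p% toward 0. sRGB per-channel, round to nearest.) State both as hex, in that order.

#c75d31, #170a04

15% tone:
  R: 211 + 0.15×(128−211) = 211 − 12.45 = 198.55 → 199
  G: 87 + 0.15×(128−87) = 87 + 6.15 = 93.15 → 93
  B: 35 + 13.95 = 48.95 → 49
  → #c75d31
89% shade:
  R: 211 + 0.89×(0−211) = 211 − 187.79 = 23.21 → 23
  G: 87 − 77.43 = 9.57 → 10
  B: 35 + 0.89×(0−35) = 35 − 31.15 = 3.85 → 4
  → #170a04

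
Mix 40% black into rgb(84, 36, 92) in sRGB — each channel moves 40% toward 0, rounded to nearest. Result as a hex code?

A 40% shade moves each channel 40% toward 0:
  R: 84 + 0.4×(0−84) = 84 − 33.6 = 50.4 → 50
  G: 36 + 0.4×(0−36) = 36 − 14.4 = 21.6 → 22
  B: 92 + 0.4×(0−92) = 92 − 36.8 = 55.2 → 55
rgb(50, 22, 55) = #321637.

#321637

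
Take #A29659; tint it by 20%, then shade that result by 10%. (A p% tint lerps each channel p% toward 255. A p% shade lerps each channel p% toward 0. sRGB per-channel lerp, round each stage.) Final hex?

#A39A6E

#A29659 is rgb(162, 150, 89).
Lerp each channel 20% toward 255:
  R: 162 + 0.2×(255−162) = 162 + 18.6 = 180.6 → 181
  G: 150 + 21 = 171 → 171
  B: 89 + 33.2 = 122.2 → 122
After the tint: rgb(181, 171, 122) = #B5AB7A.
A 10% shade moves each channel 10% toward 0:
  R: 181 + 0.1×(0−181) = 181 − 18.1 = 162.9 → 163
  G: 171 + 0.1×(0−171) = 171 − 17.1 = 153.9 → 154
  B: 122 + 0.1×(0−122) = 122 − 12.2 = 109.8 → 110
rgb(163, 154, 110) = #A39A6E.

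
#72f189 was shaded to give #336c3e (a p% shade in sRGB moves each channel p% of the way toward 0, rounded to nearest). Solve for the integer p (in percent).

55%

#72f189 is rgb(114, 241, 137); #336c3e is rgb(51, 108, 62).
On the G channel (widest range): 108 ≈ 241 + (p/100)(0 − 241), so p ≈ 100×(108 − 241)/(0 − 241) = -13300/-241 = 55.19.
p = 55 reproduces all three channels after rounding.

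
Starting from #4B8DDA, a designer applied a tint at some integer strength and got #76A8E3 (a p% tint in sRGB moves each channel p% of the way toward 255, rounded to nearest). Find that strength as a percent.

#4B8DDA is rgb(75, 141, 218); #76A8E3 is rgb(118, 168, 227).
On the R channel (widest range): 118 ≈ 75 + (p/100)(255 − 75), so p ≈ 100×(118 − 75)/(255 − 75) = 4300/180 = 23.89.
p = 24 reproduces all three channels after rounding.

24%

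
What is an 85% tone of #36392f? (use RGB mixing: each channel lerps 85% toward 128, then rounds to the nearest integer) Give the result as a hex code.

#36392f is rgb(54, 57, 47).
An 85% tone moves each channel 85% toward 128:
  R: 54 + 0.85×(128−54) = 54 + 62.9 = 116.9 → 117
  G: 57 + 0.85×(128−57) = 57 + 60.35 = 117.35 → 117
  B: 47 + 0.85×(128−47) = 47 + 68.85 = 115.85 → 116
rgb(117, 117, 116) = #757574.

#757574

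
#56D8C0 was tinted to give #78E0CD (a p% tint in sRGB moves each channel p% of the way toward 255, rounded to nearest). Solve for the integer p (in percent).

#56D8C0 is rgb(86, 216, 192); #78E0CD is rgb(120, 224, 205).
On the R channel (widest range): 120 ≈ 86 + (p/100)(255 − 86), so p ≈ 100×(120 − 86)/(255 − 86) = 3400/169 = 20.12.
p = 20 reproduces all three channels after rounding.

20%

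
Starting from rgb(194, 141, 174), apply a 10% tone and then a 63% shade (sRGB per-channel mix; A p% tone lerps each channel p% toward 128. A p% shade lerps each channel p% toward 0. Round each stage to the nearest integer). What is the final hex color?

A 10% tone moves each channel 10% toward 128:
  R: 194 − 6.6 = 187.4 → 187
  G: 141 + 0.1×(128−141) = 141 − 1.3 = 139.7 → 140
  B: 174 + 0.1×(128−174) = 174 − 4.6 = 169.4 → 169
After the tone: rgb(187, 140, 169) = #BB8CA9.
A 63% shade moves each channel 63% toward 0:
  R: 187 − 117.81 = 69.19 → 69
  G: 140 − 88.2 = 51.8 → 52
  B: 169 + 0.63×(0−169) = 169 − 106.47 = 62.53 → 63
rgb(69, 52, 63) = #45343F.

#45343F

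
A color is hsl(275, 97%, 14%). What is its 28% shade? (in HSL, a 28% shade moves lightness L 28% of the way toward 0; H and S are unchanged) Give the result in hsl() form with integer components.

L moves 28% from 14 toward 0: 14 − 3.92 = 10.08 → 10.
H and S are unchanged.

hsl(275, 97%, 10%)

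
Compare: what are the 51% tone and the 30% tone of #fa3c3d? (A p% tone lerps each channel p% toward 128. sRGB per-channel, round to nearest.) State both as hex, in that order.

#bc5f5f, #d55051

#fa3c3d is rgb(250, 60, 61).
51% tone:
  R: 250 + 0.51×(128−250) = 250 − 62.22 = 187.78 → 188
  G: 60 + 0.51×(128−60) = 60 + 34.68 = 94.68 → 95
  B: 61 + 34.17 = 95.17 → 95
  → #bc5f5f
30% tone:
  R: 250 + 0.3×(128−250) = 250 − 36.6 = 213.4 → 213
  G: 60 + 20.4 = 80.4 → 80
  B: 61 + 20.1 = 81.1 → 81
  → #d55051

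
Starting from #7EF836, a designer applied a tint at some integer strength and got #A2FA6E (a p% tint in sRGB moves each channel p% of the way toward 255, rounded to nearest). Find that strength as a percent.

28%

#7EF836 is rgb(126, 248, 54); #A2FA6E is rgb(162, 250, 110).
On the B channel (widest range): 110 ≈ 54 + (p/100)(255 − 54), so p ≈ 100×(110 − 54)/(255 − 54) = 5600/201 = 27.86.
p = 28 reproduces all three channels after rounding.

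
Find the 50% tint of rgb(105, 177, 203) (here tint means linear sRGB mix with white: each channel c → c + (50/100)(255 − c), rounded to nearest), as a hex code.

Per channel, c → c + 0.5(255 − c):
  R: 105 + 0.5×(255−105) = 105 + 75 = 180 → 180
  G: 177 + 39 = 216 → 216
  B: 203 + 0.5×(255−203) = 203 + 26 = 229 → 229
rgb(180, 216, 229) = #B4D8E5.

#B4D8E5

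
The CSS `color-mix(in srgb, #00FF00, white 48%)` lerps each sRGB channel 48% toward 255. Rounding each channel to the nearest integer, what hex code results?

#00FF00 is rgb(0, 255, 0).
Lerp each channel 48% toward 255:
  R: 0 + 0.48×(255−0) = 0 + 122.4 = 122.4 → 122
  G: 255 + 0.48×(255−255) = 255 + 0 = 255 → 255
  B: 0 + 122.4 = 122.4 → 122
rgb(122, 255, 122) = #7AFF7A.

#7AFF7A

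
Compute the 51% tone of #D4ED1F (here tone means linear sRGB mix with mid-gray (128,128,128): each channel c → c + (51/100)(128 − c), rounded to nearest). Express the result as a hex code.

#A9B550

#D4ED1F is rgb(212, 237, 31).
Lerp each channel 51% toward 128:
  R: 212 + 0.51×(128−212) = 212 − 42.84 = 169.16 → 169
  G: 237 + 0.51×(128−237) = 237 − 55.59 = 181.41 → 181
  B: 31 + 49.47 = 80.47 → 80
rgb(169, 181, 80) = #A9B550.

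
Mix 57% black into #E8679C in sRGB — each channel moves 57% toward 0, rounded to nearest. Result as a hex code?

#E8679C is rgb(232, 103, 156).
Per channel, c → c + 0.57(0 − c):
  R: 232 − 132.24 = 99.76 → 100
  G: 103 + 0.57×(0−103) = 103 − 58.71 = 44.29 → 44
  B: 156 − 88.92 = 67.08 → 67
rgb(100, 44, 67) = #642C43.

#642C43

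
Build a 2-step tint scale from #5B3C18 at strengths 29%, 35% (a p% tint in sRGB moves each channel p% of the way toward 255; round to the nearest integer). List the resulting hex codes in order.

#5B3C18 is rgb(91, 60, 24).
29%: (91 + 47.56 = 138.56→139, 60 + 56.55 = 116.55→117, 24 + 66.99 = 90.99→91) → #8B755B
35%: (91 + 57.4 = 148.4→148, 60 + 68.25 = 128.25→128, 24 + 80.85 = 104.85→105) → #948069

#8B755B, #948069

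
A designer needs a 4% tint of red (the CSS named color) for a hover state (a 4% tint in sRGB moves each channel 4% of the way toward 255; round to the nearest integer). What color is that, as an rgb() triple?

rgb(255, 10, 10)

CSS red is rgb(255, 0, 0).
Lerp each channel 4% toward 255:
  R: 255 + 0.04×(255−255) = 255 + 0 = 255 → 255
  G: 0 + 0.04×(255−0) = 0 + 10.2 = 10.2 → 10
  B: 0 + 0.04×(255−0) = 0 + 10.2 = 10.2 → 10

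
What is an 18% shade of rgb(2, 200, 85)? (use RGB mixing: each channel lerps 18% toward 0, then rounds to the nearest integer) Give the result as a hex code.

Lerp each channel 18% toward 0:
  R: 2 + 0.18×(0−2) = 2 − 0.36 = 1.64 → 2
  G: 200 − 36 = 164 → 164
  B: 85 − 15.3 = 69.7 → 70
rgb(2, 164, 70) = #02a446.

#02a446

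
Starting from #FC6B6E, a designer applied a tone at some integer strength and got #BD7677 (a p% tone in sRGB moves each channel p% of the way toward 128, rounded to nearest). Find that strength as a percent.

#FC6B6E is rgb(252, 107, 110); #BD7677 is rgb(189, 118, 119).
On the R channel (widest range): 189 ≈ 252 + (p/100)(128 − 252), so p ≈ 100×(189 − 252)/(128 − 252) = -6300/-124 = 50.81.
p = 51 reproduces all three channels after rounding.

51%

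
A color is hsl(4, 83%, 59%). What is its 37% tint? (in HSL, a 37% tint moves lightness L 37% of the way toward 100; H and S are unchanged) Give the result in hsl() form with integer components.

hsl(4, 83%, 74%)

L moves 37% from 59 toward 100: 59 + 15.17 = 74.17 → 74.
H and S are unchanged.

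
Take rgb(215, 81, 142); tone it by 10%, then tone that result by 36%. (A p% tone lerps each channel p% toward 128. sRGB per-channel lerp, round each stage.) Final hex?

#B26588

Lerp each channel 10% toward 128:
  R: 215 + 0.1×(128−215) = 215 − 8.7 = 206.3 → 206
  G: 81 + 4.7 = 85.7 → 86
  B: 142 + 0.1×(128−142) = 142 − 1.4 = 140.6 → 141
After the tone: rgb(206, 86, 141) = #CE568D.
A 36% tone moves each channel 36% toward 128:
  R: 206 + 0.36×(128−206) = 206 − 28.08 = 177.92 → 178
  G: 86 + 0.36×(128−86) = 86 + 15.12 = 101.12 → 101
  B: 141 + 0.36×(128−141) = 141 − 4.68 = 136.32 → 136
rgb(178, 101, 136) = #B26588.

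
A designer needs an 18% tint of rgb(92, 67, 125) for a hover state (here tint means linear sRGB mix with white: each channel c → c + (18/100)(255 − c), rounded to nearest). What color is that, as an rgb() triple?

rgb(121, 101, 148)

Per channel, c → c + 0.18(255 − c):
  R: 92 + 0.18×(255−92) = 92 + 29.34 = 121.34 → 121
  G: 67 + 33.84 = 100.84 → 101
  B: 125 + 0.18×(255−125) = 125 + 23.4 = 148.4 → 148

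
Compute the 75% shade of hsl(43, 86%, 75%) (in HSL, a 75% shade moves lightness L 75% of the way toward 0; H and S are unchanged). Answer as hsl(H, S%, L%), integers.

hsl(43, 86%, 19%)

L moves 75% from 75 toward 0: 75 − 56.25 = 18.75 → 19.
H and S are unchanged.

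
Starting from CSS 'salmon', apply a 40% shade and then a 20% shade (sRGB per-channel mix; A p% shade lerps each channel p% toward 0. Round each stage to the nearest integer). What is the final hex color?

CSS salmon is rgb(250, 128, 114).
A 40% shade moves each channel 40% toward 0:
  R: 250 − 100 = 150 → 150
  G: 128 + 0.4×(0−128) = 128 − 51.2 = 76.8 → 77
  B: 114 − 45.6 = 68.4 → 68
After the shade: rgb(150, 77, 68) = #964D44.
Lerp each channel 20% toward 0:
  R: 150 + 0.2×(0−150) = 150 − 30 = 120 → 120
  G: 77 − 15.4 = 61.6 → 62
  B: 68 − 13.6 = 54.4 → 54
rgb(120, 62, 54) = #783E36.

#783E36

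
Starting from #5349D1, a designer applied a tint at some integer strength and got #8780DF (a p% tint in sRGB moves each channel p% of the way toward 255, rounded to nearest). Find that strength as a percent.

#5349D1 is rgb(83, 73, 209); #8780DF is rgb(135, 128, 223).
On the G channel (widest range): 128 ≈ 73 + (p/100)(255 − 73), so p ≈ 100×(128 − 73)/(255 − 73) = 5500/182 = 30.22.
p = 30 reproduces all three channels after rounding.

30%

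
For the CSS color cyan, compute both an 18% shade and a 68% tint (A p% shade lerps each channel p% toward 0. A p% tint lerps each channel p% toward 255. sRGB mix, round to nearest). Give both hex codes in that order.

#00d1d1, #adffff

CSS cyan is rgb(0, 255, 255).
18% shade:
  R: 0 + 0 = 0 → 0
  G: 255 + 0.18×(0−255) = 255 − 45.9 = 209.1 → 209
  B: 255 − 45.9 = 209.1 → 209
  → #00d1d1
68% tint:
  R: 0 + 173.4 = 173.4 → 173
  G: 255 + 0.68×(255−255) = 255 + 0 = 255 → 255
  B: 255 + 0.68×(255−255) = 255 + 0 = 255 → 255
  → #adffff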